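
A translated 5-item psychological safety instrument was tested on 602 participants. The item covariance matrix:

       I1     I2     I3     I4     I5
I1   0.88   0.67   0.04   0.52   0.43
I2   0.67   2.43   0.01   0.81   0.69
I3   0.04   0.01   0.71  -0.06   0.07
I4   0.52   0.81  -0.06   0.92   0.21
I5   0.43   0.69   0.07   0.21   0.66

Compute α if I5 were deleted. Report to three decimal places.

Remaining items: I1, I2, I3, I4 (k = 4).
Σσ²ᵢ = 0.88 + 2.43 + 0.71 + 0.92 = 4.94
σ²_T = 4.94 + 2 × 1.99 = 8.92
α (item deleted) = (4/3)·(1 − 4.94/8.92) = 0.595

α = 0.595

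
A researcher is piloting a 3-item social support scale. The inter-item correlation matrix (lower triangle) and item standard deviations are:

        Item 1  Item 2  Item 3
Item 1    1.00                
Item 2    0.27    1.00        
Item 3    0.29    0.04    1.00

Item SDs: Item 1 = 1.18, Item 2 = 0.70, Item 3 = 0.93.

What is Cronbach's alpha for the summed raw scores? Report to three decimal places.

Cronbach's alpha = 0.438

Σσ²ᵢ = 1.18² + 0.70² + 0.93² = 2.7473
Covariances σ_ij = r_ij · s_i · s_j:
  σ(Item 1,Item 2) = 0.27 × 1.18 × 0.70 = 0.2230
  σ(Item 1,Item 3) = 0.29 × 1.18 × 0.93 = 0.3182
  σ(Item 2,Item 3) = 0.04 × 0.70 × 0.93 = 0.0260
σ²_T = Σσ²ᵢ + 2·Σσ_ij = 2.7473 + 2 × 0.5672 = 3.8817
α = (3/2)·(1 − 2.7473/3.8817) = 0.438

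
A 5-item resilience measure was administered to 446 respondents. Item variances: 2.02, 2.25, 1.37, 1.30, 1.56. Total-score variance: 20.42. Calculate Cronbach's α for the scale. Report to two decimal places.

α = 0.73

Σσ²ᵢ = 2.02 + 2.25 + 1.37 + 1.30 + 1.56 = 8.50
α = (k/(k−1))·(1 − Σσ²ᵢ/σ²_total) = (5/4)·(1 − 8.50/20.42) = 0.73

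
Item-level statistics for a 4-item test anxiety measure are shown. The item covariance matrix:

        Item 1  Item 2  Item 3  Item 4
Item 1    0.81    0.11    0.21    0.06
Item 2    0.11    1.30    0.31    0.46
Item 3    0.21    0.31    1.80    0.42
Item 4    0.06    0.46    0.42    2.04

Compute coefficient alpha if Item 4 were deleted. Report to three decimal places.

Remaining items: Item 1, Item 2, Item 3 (k = 3).
Σσᵢ² = 0.81 + 1.30 + 1.80 = 3.91
σ²_total = 3.91 + 2 × 0.63 = 5.17
α (item deleted) = (3/2)·(1 − 3.91/5.17) = 0.366

α = 0.366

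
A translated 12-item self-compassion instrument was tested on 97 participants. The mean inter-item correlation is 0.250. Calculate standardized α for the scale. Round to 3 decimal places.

α = 0.800

Standardized α = k·r̄ / (1 + (k−1)·r̄) = 12 × 0.250 / (1 + 11 × 0.250)
  = 3.0000 / 3.7500 = 0.800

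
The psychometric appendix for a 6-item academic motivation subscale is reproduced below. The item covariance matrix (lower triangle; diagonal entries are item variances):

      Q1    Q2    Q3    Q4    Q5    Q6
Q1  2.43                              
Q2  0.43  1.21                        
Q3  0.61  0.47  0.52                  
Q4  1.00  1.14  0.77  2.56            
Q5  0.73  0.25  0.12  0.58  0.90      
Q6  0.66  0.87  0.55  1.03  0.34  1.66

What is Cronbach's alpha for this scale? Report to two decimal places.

sum of item variances = 2.43 + 1.21 + 0.52 + 2.56 + 0.90 + 1.66 = 9.28
Sum of the distinct covariances = 9.55
σ²_T = 9.28 + 2 × 9.55 = 28.38
α = (k/(k−1))·(1 − sum of item variances/σ²_T) = (6/5)·(1 − 9.28/28.38) = 0.81

α = 0.81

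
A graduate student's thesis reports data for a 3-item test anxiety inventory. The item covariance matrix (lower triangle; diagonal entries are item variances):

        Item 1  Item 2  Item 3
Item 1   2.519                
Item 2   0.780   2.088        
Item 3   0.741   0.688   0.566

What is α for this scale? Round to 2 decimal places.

α = 0.69

Σσ²ᵢ = 2.519 + 2.088 + 0.566 = 5.173
Sum of the distinct covariances = 2.209
σ²_T = 5.173 + 2 × 2.209 = 9.591
α = (k/(k−1))·(1 − Σσ²ᵢ/σ²_T) = (3/2)·(1 − 5.173/9.591) = 0.69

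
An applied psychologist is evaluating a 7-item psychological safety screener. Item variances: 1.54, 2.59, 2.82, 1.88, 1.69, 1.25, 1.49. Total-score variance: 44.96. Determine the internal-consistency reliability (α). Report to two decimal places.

Σσᵢ² = 1.54 + 2.59 + 2.82 + 1.88 + 1.69 + 1.25 + 1.49 = 13.26
α = (k/(k−1))·(1 − Σσᵢ²/total variance) = (7/6)·(1 − 13.26/44.96) = 0.82

α = 0.82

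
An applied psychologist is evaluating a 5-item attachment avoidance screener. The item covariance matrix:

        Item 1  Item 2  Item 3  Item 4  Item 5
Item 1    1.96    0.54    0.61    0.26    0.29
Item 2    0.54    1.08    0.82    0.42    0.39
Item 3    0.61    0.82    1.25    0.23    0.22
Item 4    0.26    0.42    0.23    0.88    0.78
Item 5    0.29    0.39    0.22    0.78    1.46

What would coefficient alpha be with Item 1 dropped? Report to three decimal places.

α = 0.734

Remaining items: Item 2, Item 3, Item 4, Item 5 (k = 4).
sum of item variances = 1.08 + 1.25 + 0.88 + 1.46 = 4.67
σ²_T = 4.67 + 2 × 2.86 = 10.39
α (item deleted) = (4/3)·(1 − 4.67/10.39) = 0.734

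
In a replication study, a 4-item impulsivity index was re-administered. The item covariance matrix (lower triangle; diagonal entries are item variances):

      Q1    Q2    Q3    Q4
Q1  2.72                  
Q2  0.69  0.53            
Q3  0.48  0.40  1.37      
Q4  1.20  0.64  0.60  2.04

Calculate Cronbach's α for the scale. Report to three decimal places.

Cronbach's α = 0.728

Σσᵢ² = 2.72 + 0.53 + 1.37 + 2.04 = 6.66
Sum of the distinct covariances = 4.01
Var(T) = 6.66 + 2 × 4.01 = 14.68
α = (k/(k−1))·(1 − Σσᵢ²/Var(T)) = (4/3)·(1 − 6.66/14.68) = 0.728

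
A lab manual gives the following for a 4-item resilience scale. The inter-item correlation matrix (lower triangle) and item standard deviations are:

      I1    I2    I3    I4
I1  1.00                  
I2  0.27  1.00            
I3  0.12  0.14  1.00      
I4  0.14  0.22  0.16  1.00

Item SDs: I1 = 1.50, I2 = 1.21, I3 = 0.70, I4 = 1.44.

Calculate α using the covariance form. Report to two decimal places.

Σσ²ᵢ = 1.50² + 1.21² + 0.70² + 1.44² = 6.2777
Covariances σ_ij = r_ij · s_i · s_j:
  σ(I1,I2) = 0.27 × 1.50 × 1.21 = 0.4901
  σ(I1,I3) = 0.12 × 1.50 × 0.70 = 0.1260
  σ(I1,I4) = 0.14 × 1.50 × 1.44 = 0.3024
  σ(I2,I3) = 0.14 × 1.21 × 0.70 = 0.1186
  σ(I2,I4) = 0.22 × 1.21 × 1.44 = 0.3833
  σ(I3,I4) = 0.16 × 0.70 × 1.44 = 0.1613
σ²_T = Σσ²ᵢ + 2·Σσ_ij = 6.2777 + 2 × 1.5817 = 9.4411
α = (4/3)·(1 − 6.2777/9.4411) = 0.45

α = 0.45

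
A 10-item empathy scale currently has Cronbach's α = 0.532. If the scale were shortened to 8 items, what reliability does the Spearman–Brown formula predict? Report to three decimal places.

Length factor m = 8/10 = 0.8000
α' = m·α / (1 − (1−m)·α)
   = 8/10 × 0.532 / (1 − (1 − 8/10) × 0.532)
   = 0.4256 / 0.8936 = 0.476

predicted reliability = 0.476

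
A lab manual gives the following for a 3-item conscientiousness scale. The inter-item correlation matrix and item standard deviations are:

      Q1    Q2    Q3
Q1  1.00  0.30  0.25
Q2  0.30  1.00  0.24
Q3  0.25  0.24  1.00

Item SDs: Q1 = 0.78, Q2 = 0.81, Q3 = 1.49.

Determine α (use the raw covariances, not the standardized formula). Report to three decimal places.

α = 0.460

Σσ²ᵢ = 0.78² + 0.81² + 1.49² = 3.4846
Covariances σ_ij = r_ij · s_i · s_j:
  σ(Q1,Q2) = 0.30 × 0.78 × 0.81 = 0.1895
  σ(Q1,Q3) = 0.25 × 0.78 × 1.49 = 0.2906
  σ(Q2,Q3) = 0.24 × 0.81 × 1.49 = 0.2897
σ²_T = Σσ²ᵢ + 2·Σσ_ij = 3.4846 + 2 × 0.7698 = 5.0242
α = (3/2)·(1 − 3.4846/5.0242) = 0.460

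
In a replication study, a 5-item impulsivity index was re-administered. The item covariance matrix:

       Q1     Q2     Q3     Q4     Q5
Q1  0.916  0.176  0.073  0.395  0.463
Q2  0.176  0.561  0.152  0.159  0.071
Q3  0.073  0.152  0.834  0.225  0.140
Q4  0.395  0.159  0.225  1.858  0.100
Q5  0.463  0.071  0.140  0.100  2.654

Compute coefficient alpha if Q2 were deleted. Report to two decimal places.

coefficient alpha = 0.41

Remaining items: Q1, Q3, Q4, Q5 (k = 4).
sum of item variances = 0.916 + 0.834 + 1.858 + 2.654 = 6.262
σ²_T = 6.262 + 2 × 1.396 = 9.054
α (item deleted) = (4/3)·(1 − 6.262/9.054) = 0.41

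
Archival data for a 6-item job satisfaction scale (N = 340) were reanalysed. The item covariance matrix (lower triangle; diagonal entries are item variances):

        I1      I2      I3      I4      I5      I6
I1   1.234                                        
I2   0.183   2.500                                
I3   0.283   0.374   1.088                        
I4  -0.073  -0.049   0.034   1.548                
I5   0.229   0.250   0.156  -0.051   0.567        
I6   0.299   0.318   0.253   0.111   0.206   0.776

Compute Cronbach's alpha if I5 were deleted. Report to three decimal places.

α = 0.408

Remaining items: I1, I2, I3, I4, I6 (k = 5).
Σσ²ᵢ = 1.234 + 2.500 + 1.088 + 1.548 + 0.776 = 7.146
σ²_T = 7.146 + 2 × 1.733 = 10.612
α (item deleted) = (5/4)·(1 − 7.146/10.612) = 0.408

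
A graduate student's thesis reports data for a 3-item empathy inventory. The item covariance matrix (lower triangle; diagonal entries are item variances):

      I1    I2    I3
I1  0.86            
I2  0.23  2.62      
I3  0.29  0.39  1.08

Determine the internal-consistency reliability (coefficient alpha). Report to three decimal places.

coefficient alpha = 0.428

Σσᵢ² = 0.86 + 2.62 + 1.08 = 4.56
Σ_{i<j} σ_ij = 0.91
Var(T) = 4.56 + 2 × 0.91 = 6.38
α = (k/(k−1))·(1 − Σσᵢ²/Var(T)) = (3/2)·(1 − 4.56/6.38) = 0.428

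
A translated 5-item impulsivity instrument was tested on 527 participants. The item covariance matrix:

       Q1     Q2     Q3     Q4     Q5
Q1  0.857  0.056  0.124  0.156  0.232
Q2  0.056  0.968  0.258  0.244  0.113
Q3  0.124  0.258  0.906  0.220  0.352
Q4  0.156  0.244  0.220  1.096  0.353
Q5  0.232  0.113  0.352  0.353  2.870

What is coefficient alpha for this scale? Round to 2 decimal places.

ΣVar(i) = 0.857 + 0.968 + 0.906 + 1.096 + 2.870 = 6.697
Σ_{i<j} σ_ij = 2.108
σ²_total = 6.697 + 2 × 2.108 = 10.913
α = (k/(k−1))·(1 − ΣVar(i)/σ²_total) = (5/4)·(1 − 6.697/10.913) = 0.48

α = 0.48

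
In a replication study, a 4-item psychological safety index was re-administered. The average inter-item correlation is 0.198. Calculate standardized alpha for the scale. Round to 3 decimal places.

Standardized α = k·r̄ / (1 + (k−1)·r̄) = 4 × 0.198 / (1 + 3 × 0.198)
  = 0.7920 / 1.5940 = 0.497

standardized alpha = 0.497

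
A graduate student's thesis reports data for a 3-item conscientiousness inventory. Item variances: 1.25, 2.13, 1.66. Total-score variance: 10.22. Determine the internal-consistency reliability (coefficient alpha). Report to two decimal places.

α = 0.76

sum of item variances = 1.25 + 2.13 + 1.66 = 5.04
α = (k/(k−1))·(1 − sum of item variances/σ²_T) = (3/2)·(1 − 5.04/10.22) = 0.76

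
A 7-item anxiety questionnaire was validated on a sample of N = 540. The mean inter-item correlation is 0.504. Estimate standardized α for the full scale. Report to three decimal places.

Standardized α = k·r̄ / (1 + (k−1)·r̄) = 7 × 0.504 / (1 + 6 × 0.504)
  = 3.5280 / 4.0240 = 0.877

standardized α = 0.877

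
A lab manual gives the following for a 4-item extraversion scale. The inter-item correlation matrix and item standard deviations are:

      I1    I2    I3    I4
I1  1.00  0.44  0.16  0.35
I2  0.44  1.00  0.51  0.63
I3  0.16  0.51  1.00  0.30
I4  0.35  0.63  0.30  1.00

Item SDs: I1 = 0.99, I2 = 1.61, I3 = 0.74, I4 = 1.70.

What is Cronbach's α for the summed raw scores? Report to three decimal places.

Σσ²ᵢ = 0.99² + 1.61² + 0.74² + 1.70² = 7.0098
Covariances σ_ij = r_ij · s_i · s_j:
  σ(I1,I2) = 0.44 × 0.99 × 1.61 = 0.7013
  σ(I1,I3) = 0.16 × 0.99 × 0.74 = 0.1172
  σ(I1,I4) = 0.35 × 0.99 × 1.70 = 0.5890
  σ(I2,I3) = 0.51 × 1.61 × 0.74 = 0.6076
  σ(I2,I4) = 0.63 × 1.61 × 1.70 = 1.7243
  σ(I3,I4) = 0.30 × 0.74 × 1.70 = 0.3774
σ²_T = Σσ²ᵢ + 2·Σσ_ij = 7.0098 + 2 × 4.1168 = 15.2434
α = (4/3)·(1 − 7.0098/15.2434) = 0.720

Cronbach's α = 0.720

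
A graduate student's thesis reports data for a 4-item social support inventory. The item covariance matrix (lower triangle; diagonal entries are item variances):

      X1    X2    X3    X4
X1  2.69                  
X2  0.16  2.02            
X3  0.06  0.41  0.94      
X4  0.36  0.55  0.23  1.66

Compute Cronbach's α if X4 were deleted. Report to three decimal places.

Cronbach's α = 0.274

Remaining items: X1, X2, X3 (k = 3).
ΣVar(i) = 2.69 + 2.02 + 0.94 = 5.65
Var(T) = 5.65 + 2 × 0.63 = 6.91
α (item deleted) = (3/2)·(1 − 5.65/6.91) = 0.274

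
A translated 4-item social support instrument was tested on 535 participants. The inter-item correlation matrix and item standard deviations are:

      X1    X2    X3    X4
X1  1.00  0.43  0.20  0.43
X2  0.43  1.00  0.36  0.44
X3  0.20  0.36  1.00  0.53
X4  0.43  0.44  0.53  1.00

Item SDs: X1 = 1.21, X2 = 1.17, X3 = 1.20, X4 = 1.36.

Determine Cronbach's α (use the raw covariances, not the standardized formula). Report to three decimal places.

α = 0.728

Σσ²ᵢ = 1.21² + 1.17² + 1.20² + 1.36² = 6.1226
Covariances σ_ij = r_ij · s_i · s_j:
  σ(X1,X2) = 0.43 × 1.21 × 1.17 = 0.6088
  σ(X1,X3) = 0.20 × 1.21 × 1.20 = 0.2904
  σ(X1,X4) = 0.43 × 1.21 × 1.36 = 0.7076
  σ(X2,X3) = 0.36 × 1.17 × 1.20 = 0.5054
  σ(X2,X4) = 0.44 × 1.17 × 1.36 = 0.7001
  σ(X3,X4) = 0.53 × 1.20 × 1.36 = 0.8650
σ²_T = Σσ²ᵢ + 2·Σσ_ij = 6.1226 + 2 × 3.6773 = 13.4772
α = (4/3)·(1 − 6.1226/13.4772) = 0.728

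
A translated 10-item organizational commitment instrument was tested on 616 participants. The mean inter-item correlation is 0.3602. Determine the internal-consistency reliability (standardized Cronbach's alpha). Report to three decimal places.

Standardized α = k·r̄ / (1 + (k−1)·r̄) = 10 × 0.3602 / (1 + 9 × 0.3602)
  = 3.6020 / 4.2418 = 0.849

α = 0.849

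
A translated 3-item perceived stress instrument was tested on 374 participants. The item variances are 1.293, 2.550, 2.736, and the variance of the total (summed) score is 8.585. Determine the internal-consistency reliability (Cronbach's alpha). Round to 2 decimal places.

α = 0.35

Σσᵢ² = 1.293 + 2.550 + 2.736 = 6.579
α = (k/(k−1))·(1 − Σσᵢ²/σ²_total) = (3/2)·(1 − 6.579/8.585) = 0.35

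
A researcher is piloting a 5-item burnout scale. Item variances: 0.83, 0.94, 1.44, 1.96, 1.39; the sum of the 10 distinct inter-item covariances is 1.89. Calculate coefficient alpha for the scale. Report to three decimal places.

coefficient alpha = 0.457

ΣVar(i) = 0.83 + 0.94 + 1.44 + 1.96 + 1.39 = 6.56
Sum of distinct covariances = 1.89
total variance = ΣVar(i) + 2·Σcov = 6.56 + 2 × 1.89 = 10.34
α = (5/4)·(1 − 6.56/10.34) = 0.457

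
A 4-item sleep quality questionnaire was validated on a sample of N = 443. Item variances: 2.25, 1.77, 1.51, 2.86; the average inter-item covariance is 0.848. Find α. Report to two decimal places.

sum of item variances = 2.25 + 1.77 + 1.51 + 2.86 = 8.39
Sum of the 6 distinct covariances = 6 × 0.848 = 5.088
σ²_total = sum of item variances + 2·Σcov = 8.39 + 2 × 5.088 = 18.566
α = (4/3)·(1 − 8.39/18.566) = 0.73

α = 0.73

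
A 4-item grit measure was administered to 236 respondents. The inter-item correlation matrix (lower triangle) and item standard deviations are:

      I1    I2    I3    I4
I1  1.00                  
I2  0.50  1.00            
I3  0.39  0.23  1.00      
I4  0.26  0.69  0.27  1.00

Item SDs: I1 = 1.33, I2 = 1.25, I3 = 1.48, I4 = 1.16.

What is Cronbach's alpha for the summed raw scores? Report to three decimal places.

Σσ²ᵢ = 1.33² + 1.25² + 1.48² + 1.16² = 6.8674
Covariances σ_ij = r_ij · s_i · s_j:
  σ(I1,I2) = 0.50 × 1.33 × 1.25 = 0.8313
  σ(I1,I3) = 0.39 × 1.33 × 1.48 = 0.7677
  σ(I1,I4) = 0.26 × 1.33 × 1.16 = 0.4011
  σ(I2,I3) = 0.23 × 1.25 × 1.48 = 0.4255
  σ(I2,I4) = 0.69 × 1.25 × 1.16 = 1.0005
  σ(I3,I4) = 0.27 × 1.48 × 1.16 = 0.4635
σ²_T = Σσ²ᵢ + 2·Σσ_ij = 6.8674 + 2 × 3.8896 = 14.6466
α = (4/3)·(1 − 6.8674/14.6466) = 0.708

α = 0.708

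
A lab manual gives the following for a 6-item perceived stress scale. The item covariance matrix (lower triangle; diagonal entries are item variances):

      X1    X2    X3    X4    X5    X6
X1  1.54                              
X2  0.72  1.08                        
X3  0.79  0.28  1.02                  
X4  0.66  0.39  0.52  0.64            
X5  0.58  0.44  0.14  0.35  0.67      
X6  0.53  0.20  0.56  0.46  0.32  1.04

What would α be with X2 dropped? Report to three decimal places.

Remaining items: X1, X3, X4, X5, X6 (k = 5).
Σσᵢ² = 1.54 + 1.02 + 0.64 + 0.67 + 1.04 = 4.91
Var(T) = 4.91 + 2 × 4.91 = 14.73
α (item deleted) = (5/4)·(1 − 4.91/14.73) = 0.833

α = 0.833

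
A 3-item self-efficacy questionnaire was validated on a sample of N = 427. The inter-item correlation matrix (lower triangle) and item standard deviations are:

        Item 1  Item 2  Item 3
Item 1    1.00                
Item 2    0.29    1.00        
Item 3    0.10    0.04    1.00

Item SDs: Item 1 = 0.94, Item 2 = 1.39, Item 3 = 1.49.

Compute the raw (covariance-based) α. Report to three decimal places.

α = 0.289

Σσ²ᵢ = 0.94² + 1.39² + 1.49² = 5.0358
Covariances σ_ij = r_ij · s_i · s_j:
  σ(Item 1,Item 2) = 0.29 × 0.94 × 1.39 = 0.3789
  σ(Item 1,Item 3) = 0.10 × 0.94 × 1.49 = 0.1401
  σ(Item 2,Item 3) = 0.04 × 1.39 × 1.49 = 0.0828
σ²_T = Σσ²ᵢ + 2·Σσ_ij = 5.0358 + 2 × 0.6018 = 6.2394
α = (3/2)·(1 − 5.0358/6.2394) = 0.289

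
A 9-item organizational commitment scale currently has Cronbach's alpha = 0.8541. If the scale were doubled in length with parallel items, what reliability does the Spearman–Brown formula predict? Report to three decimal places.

predicted reliability = 0.921

Length factor m = 2
α' = m·α / (1 + (m−1)·α)
   = 2 × 0.8541 / (1 + (2 − 1) × 0.8541)
   = 1.7082 / 1.8541 = 0.921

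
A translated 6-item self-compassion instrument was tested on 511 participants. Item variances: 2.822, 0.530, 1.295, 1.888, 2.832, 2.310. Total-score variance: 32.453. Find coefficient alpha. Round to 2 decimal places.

Σσ²ᵢ = 2.822 + 0.530 + 1.295 + 1.888 + 2.832 + 2.310 = 11.677
α = (k/(k−1))·(1 − Σσ²ᵢ/total variance) = (6/5)·(1 − 11.677/32.453) = 0.77

coefficient alpha = 0.77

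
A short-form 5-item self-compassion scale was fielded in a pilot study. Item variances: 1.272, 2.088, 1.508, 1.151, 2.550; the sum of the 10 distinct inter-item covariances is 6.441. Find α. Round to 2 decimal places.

Σσᵢ² = 1.272 + 2.088 + 1.508 + 1.151 + 2.550 = 8.569
Sum of distinct covariances = 6.441
Var(T) = Σσᵢ² + 2·Σcov = 8.569 + 2 × 6.441 = 21.451
α = (5/4)·(1 − 8.569/21.451) = 0.75

α = 0.75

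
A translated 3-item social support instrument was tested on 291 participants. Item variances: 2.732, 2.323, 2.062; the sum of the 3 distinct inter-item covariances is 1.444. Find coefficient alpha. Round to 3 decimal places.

α = 0.433

ΣVar(i) = 2.732 + 2.323 + 2.062 = 7.117
Sum of distinct covariances = 1.444
total variance = ΣVar(i) + 2·Σcov = 7.117 + 2 × 1.444 = 10.005
α = (3/2)·(1 − 7.117/10.005) = 0.433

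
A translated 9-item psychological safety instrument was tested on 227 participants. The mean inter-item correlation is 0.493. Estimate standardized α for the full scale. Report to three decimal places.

Standardized α = k·r̄ / (1 + (k−1)·r̄) = 9 × 0.493 / (1 + 8 × 0.493)
  = 4.4370 / 4.9440 = 0.897

α = 0.897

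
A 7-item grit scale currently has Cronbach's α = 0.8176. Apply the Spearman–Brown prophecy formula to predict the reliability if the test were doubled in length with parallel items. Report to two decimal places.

predicted reliability = 0.90

Length factor m = 2
α' = m·α / (1 + (m−1)·α)
   = 2 × 0.8176 / (1 + (2 − 1) × 0.8176)
   = 1.6352 / 1.8176 = 0.90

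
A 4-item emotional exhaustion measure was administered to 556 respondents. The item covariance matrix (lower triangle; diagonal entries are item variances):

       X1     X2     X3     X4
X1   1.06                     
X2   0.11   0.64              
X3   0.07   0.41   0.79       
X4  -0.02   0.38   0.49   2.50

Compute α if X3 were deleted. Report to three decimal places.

Remaining items: X1, X2, X4 (k = 3).
Σσ²ᵢ = 1.06 + 0.64 + 2.50 = 4.20
Var(T) = 4.20 + 2 × 0.47 = 5.14
α (item deleted) = (3/2)·(1 − 4.20/5.14) = 0.274

α = 0.274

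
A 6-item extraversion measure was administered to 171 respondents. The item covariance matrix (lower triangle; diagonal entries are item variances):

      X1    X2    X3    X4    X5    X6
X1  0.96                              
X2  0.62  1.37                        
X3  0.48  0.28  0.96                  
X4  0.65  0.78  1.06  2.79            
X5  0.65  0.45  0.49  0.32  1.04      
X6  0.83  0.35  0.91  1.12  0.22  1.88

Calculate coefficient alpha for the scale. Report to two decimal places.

Σσ²ᵢ = 0.96 + 1.37 + 0.96 + 2.79 + 1.04 + 1.88 = 9.00
Sum of off-diagonal covariances = 9.21
σ²_T = 9.00 + 2 × 9.21 = 27.42
α = (k/(k−1))·(1 − Σσ²ᵢ/σ²_T) = (6/5)·(1 − 9.00/27.42) = 0.81

α = 0.81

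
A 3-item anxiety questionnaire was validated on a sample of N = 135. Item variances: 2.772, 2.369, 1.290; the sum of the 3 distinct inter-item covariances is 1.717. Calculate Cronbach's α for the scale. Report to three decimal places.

Cronbach's α = 0.522

sum of item variances = 2.772 + 2.369 + 1.290 = 6.431
Sum of distinct covariances = 1.717
σ²_T = sum of item variances + 2·Σcov = 6.431 + 2 × 1.717 = 9.865
α = (3/2)·(1 − 6.431/9.865) = 0.522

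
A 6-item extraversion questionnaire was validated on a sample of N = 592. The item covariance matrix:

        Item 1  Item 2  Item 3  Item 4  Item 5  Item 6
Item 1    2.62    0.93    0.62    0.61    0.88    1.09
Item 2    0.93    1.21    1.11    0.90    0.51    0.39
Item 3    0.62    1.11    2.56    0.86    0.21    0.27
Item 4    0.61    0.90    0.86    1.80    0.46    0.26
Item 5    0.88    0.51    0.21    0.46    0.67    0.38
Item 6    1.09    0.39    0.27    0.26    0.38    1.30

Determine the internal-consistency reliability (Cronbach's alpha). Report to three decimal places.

Cronbach's alpha = 0.781

sum of item variances = 2.62 + 1.21 + 2.56 + 1.80 + 0.67 + 1.30 = 10.16
Sum of off-diagonal covariances = 9.48
σ²_T = 10.16 + 2 × 9.48 = 29.12
α = (k/(k−1))·(1 − sum of item variances/σ²_T) = (6/5)·(1 − 10.16/29.12) = 0.781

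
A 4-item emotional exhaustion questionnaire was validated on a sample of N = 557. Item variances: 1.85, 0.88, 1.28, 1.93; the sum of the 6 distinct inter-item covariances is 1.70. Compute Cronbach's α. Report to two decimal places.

Cronbach's α = 0.49

Σσᵢ² = 1.85 + 0.88 + 1.28 + 1.93 = 5.94
Sum of distinct covariances = 1.70
total variance = Σσᵢ² + 2·Σcov = 5.94 + 2 × 1.70 = 9.34
α = (4/3)·(1 − 5.94/9.34) = 0.49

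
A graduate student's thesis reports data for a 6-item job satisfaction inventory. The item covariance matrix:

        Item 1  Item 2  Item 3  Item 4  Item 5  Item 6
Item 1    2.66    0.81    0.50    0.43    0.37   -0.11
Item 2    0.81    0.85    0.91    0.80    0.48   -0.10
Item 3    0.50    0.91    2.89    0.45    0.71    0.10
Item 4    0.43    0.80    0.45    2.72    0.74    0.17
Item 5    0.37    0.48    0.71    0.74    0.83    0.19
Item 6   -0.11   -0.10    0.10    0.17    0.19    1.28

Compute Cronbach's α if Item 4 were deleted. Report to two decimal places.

Remaining items: Item 1, Item 2, Item 3, Item 5, Item 6 (k = 5).
ΣVar(i) = 2.66 + 0.85 + 2.89 + 0.83 + 1.28 = 8.51
σ²_T = 8.51 + 2 × 3.86 = 16.23
α (item deleted) = (5/4)·(1 − 8.51/16.23) = 0.59

Cronbach's α = 0.59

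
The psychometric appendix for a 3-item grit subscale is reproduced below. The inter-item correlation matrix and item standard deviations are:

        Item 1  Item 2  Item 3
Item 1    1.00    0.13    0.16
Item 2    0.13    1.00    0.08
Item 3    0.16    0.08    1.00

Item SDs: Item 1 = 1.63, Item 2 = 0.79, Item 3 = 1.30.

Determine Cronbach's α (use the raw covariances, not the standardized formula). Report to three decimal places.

α = 0.287

Σσ²ᵢ = 1.63² + 0.79² + 1.30² = 4.9710
Covariances σ_ij = r_ij · s_i · s_j:
  σ(Item 1,Item 2) = 0.13 × 1.63 × 0.79 = 0.1674
  σ(Item 1,Item 3) = 0.16 × 1.63 × 1.30 = 0.3390
  σ(Item 2,Item 3) = 0.08 × 0.79 × 1.30 = 0.0822
σ²_T = Σσ²ᵢ + 2·Σσ_ij = 4.9710 + 2 × 0.5886 = 6.1482
α = (3/2)·(1 − 4.9710/6.1482) = 0.287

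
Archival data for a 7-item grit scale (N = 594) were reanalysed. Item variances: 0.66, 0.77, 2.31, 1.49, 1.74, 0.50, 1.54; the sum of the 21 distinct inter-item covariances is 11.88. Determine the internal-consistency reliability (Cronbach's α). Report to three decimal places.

sum of item variances = 0.66 + 0.77 + 2.31 + 1.49 + 1.74 + 0.50 + 1.54 = 9.01
Sum of distinct covariances = 11.88
total variance = sum of item variances + 2·Σcov = 9.01 + 2 × 11.88 = 32.77
α = (7/6)·(1 − 9.01/32.77) = 0.846

α = 0.846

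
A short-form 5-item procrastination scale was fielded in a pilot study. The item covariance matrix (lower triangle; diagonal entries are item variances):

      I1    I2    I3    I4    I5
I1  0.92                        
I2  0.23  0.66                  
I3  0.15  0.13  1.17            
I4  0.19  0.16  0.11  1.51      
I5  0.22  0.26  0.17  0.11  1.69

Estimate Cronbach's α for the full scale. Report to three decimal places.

ΣVar(i) = 0.92 + 0.66 + 1.17 + 1.51 + 1.69 = 5.95
Sum of the distinct covariances = 1.73
σ²_total = 5.95 + 2 × 1.73 = 9.41
α = (k/(k−1))·(1 − ΣVar(i)/σ²_total) = (5/4)·(1 − 5.95/9.41) = 0.460

Cronbach's α = 0.460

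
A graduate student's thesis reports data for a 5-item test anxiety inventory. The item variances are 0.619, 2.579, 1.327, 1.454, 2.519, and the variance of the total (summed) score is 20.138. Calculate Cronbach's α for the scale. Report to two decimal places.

Σσᵢ² = 0.619 + 2.579 + 1.327 + 1.454 + 2.519 = 8.498
α = (k/(k−1))·(1 − Σσᵢ²/σ²_total) = (5/4)·(1 − 8.498/20.138) = 0.72

α = 0.72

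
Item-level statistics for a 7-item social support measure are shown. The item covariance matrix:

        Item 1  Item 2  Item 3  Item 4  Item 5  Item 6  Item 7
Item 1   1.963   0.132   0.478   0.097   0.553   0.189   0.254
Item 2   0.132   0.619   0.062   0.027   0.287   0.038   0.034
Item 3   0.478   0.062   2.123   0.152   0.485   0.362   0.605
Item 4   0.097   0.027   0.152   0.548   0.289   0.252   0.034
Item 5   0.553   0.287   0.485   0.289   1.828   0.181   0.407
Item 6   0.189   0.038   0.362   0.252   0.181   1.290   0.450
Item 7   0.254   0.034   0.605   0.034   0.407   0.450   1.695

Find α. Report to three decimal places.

Σσ²ᵢ = 1.963 + 0.619 + 2.123 + 0.548 + 1.828 + 1.290 + 1.695 = 10.066
Σ_{i<j} σ_ij = 5.368
σ²_total = 10.066 + 2 × 5.368 = 20.802
α = (k/(k−1))·(1 − Σσ²ᵢ/σ²_total) = (7/6)·(1 − 10.066/20.802) = 0.602

α = 0.602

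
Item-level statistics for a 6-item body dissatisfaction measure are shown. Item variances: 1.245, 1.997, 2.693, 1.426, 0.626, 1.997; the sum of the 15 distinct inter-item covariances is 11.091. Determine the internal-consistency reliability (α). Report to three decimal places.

α = 0.828

Σσ²ᵢ = 1.245 + 1.997 + 2.693 + 1.426 + 0.626 + 1.997 = 9.984
Sum of distinct covariances = 11.091
Var(T) = Σσ²ᵢ + 2·Σcov = 9.984 + 2 × 11.091 = 32.166
α = (6/5)·(1 − 9.984/32.166) = 0.828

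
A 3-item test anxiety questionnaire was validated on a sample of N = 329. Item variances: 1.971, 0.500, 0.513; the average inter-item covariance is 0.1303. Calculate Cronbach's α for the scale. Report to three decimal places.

Σσᵢ² = 1.971 + 0.500 + 0.513 = 2.984
Sum of the 3 distinct covariances = 3 × 0.1303 = 0.3909
σ²_T = Σσᵢ² + 2·Σcov = 2.984 + 2 × 0.3909 = 3.7658
α = (3/2)·(1 − 2.984/3.7658) = 0.311

Cronbach's α = 0.311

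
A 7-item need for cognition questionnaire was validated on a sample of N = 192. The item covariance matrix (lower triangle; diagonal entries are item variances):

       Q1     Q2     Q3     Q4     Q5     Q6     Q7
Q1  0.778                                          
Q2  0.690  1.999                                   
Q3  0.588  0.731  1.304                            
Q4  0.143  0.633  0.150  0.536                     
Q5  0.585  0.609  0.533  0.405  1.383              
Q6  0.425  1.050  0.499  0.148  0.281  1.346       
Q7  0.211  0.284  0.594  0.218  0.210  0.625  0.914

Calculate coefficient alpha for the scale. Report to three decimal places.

sum of item variances = 0.778 + 1.999 + 1.304 + 0.536 + 1.383 + 1.346 + 0.914 = 8.260
Sum of off-diagonal covariances = 9.612
Var(T) = 8.260 + 2 × 9.612 = 27.484
α = (k/(k−1))·(1 − sum of item variances/Var(T)) = (7/6)·(1 − 8.260/27.484) = 0.816

coefficient alpha = 0.816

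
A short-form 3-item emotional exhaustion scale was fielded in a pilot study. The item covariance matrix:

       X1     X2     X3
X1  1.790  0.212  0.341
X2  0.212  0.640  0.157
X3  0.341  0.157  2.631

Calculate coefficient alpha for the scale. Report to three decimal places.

α = 0.329

Σσᵢ² = 1.790 + 0.640 + 2.631 = 5.061
Sum of the distinct covariances = 0.710
Var(T) = 5.061 + 2 × 0.710 = 6.481
α = (k/(k−1))·(1 − Σσᵢ²/Var(T)) = (3/2)·(1 − 5.061/6.481) = 0.329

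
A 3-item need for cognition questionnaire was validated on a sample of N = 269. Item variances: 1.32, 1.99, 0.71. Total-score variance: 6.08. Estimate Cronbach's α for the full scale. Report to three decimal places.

α = 0.508

Σσᵢ² = 1.32 + 1.99 + 0.71 = 4.02
α = (k/(k−1))·(1 − Σσᵢ²/σ²_T) = (3/2)·(1 − 4.02/6.08) = 0.508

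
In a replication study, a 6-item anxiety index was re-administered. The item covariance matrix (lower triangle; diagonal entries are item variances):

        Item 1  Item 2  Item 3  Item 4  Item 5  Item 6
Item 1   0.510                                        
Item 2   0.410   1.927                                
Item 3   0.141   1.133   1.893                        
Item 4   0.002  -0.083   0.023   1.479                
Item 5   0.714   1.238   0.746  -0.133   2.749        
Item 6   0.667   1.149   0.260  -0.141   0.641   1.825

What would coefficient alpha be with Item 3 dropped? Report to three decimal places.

α = 0.641

Remaining items: Item 1, Item 2, Item 4, Item 5, Item 6 (k = 5).
ΣVar(i) = 0.510 + 1.927 + 1.479 + 2.749 + 1.825 = 8.490
σ²_total = 8.490 + 2 × 4.464 = 17.418
α (item deleted) = (5/4)·(1 − 8.490/17.418) = 0.641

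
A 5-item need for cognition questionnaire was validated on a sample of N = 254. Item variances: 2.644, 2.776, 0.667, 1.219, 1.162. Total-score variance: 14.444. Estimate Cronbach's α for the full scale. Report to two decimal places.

Σσᵢ² = 2.644 + 2.776 + 0.667 + 1.219 + 1.162 = 8.468
α = (k/(k−1))·(1 − Σσᵢ²/σ²_T) = (5/4)·(1 − 8.468/14.444) = 0.52

Cronbach's α = 0.52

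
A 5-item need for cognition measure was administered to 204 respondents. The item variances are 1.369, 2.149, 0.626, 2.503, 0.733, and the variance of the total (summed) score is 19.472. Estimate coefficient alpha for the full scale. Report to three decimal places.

coefficient alpha = 0.776

ΣVar(i) = 1.369 + 2.149 + 0.626 + 2.503 + 0.733 = 7.380
α = (k/(k−1))·(1 − ΣVar(i)/Var(T)) = (5/4)·(1 − 7.380/19.472) = 0.776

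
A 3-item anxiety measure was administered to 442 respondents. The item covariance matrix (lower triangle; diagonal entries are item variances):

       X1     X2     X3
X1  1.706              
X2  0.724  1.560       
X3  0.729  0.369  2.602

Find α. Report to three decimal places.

α = 0.575

Σσᵢ² = 1.706 + 1.560 + 2.602 = 5.868
Σ_{i<j} σ_ij = 1.822
σ²_total = 5.868 + 2 × 1.822 = 9.512
α = (k/(k−1))·(1 − Σσᵢ²/σ²_total) = (3/2)·(1 − 5.868/9.512) = 0.575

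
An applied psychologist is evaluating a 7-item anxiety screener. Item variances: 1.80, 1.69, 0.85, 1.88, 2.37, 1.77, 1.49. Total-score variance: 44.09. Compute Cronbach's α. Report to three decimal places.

ΣVar(i) = 1.80 + 1.69 + 0.85 + 1.88 + 2.37 + 1.77 + 1.49 = 11.85
α = (k/(k−1))·(1 − ΣVar(i)/Var(T)) = (7/6)·(1 − 11.85/44.09) = 0.853

α = 0.853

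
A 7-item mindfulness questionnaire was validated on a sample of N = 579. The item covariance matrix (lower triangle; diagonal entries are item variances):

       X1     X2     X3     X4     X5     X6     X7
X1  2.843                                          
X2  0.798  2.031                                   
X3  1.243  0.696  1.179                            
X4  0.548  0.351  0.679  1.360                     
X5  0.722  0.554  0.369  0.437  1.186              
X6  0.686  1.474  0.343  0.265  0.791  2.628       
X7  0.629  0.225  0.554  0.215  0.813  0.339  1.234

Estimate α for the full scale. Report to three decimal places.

Σσᵢ² = 2.843 + 2.031 + 1.179 + 1.360 + 1.186 + 2.628 + 1.234 = 12.461
Σ_{i<j} σ_ij = 12.731
σ²_total = 12.461 + 2 × 12.731 = 37.923
α = (k/(k−1))·(1 − Σσᵢ²/σ²_total) = (7/6)·(1 − 12.461/37.923) = 0.783

α = 0.783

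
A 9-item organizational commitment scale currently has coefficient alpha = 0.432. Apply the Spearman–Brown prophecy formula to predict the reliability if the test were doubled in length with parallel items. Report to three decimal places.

predicted reliability = 0.603

Length factor m = 2
α' = m·α / (1 + (m−1)·α)
   = 2 × 0.432 / (1 + (2 − 1) × 0.432)
   = 0.8640 / 1.4320 = 0.603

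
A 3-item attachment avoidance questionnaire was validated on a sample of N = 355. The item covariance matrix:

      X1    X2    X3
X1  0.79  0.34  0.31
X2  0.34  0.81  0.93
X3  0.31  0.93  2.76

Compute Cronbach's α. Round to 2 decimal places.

α = 0.63

sum of item variances = 0.79 + 0.81 + 2.76 = 4.36
Sum of off-diagonal covariances = 1.58
total variance = 4.36 + 2 × 1.58 = 7.52
α = (k/(k−1))·(1 − sum of item variances/total variance) = (3/2)·(1 − 4.36/7.52) = 0.63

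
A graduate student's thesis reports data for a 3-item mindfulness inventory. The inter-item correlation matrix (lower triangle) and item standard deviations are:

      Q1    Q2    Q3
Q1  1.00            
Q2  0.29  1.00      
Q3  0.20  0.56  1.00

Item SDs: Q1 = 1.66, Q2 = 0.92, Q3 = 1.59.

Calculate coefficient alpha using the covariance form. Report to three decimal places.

coefficient alpha = 0.553

Σσ²ᵢ = 1.66² + 0.92² + 1.59² = 6.1301
Covariances σ_ij = r_ij · s_i · s_j:
  σ(Q1,Q2) = 0.29 × 1.66 × 0.92 = 0.4429
  σ(Q1,Q3) = 0.20 × 1.66 × 1.59 = 0.5279
  σ(Q2,Q3) = 0.56 × 0.92 × 1.59 = 0.8192
σ²_T = Σσ²ᵢ + 2·Σσ_ij = 6.1301 + 2 × 1.7900 = 9.7101
α = (3/2)·(1 − 6.1301/9.7101) = 0.553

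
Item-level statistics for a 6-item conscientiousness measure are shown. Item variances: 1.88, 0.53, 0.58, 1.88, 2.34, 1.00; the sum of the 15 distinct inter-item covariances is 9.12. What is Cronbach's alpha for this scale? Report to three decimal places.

Σσ²ᵢ = 1.88 + 0.53 + 0.58 + 1.88 + 2.34 + 1.00 = 8.21
Sum of distinct covariances = 9.12
Var(T) = Σσ²ᵢ + 2·Σcov = 8.21 + 2 × 9.12 = 26.45
α = (6/5)·(1 − 8.21/26.45) = 0.828

α = 0.828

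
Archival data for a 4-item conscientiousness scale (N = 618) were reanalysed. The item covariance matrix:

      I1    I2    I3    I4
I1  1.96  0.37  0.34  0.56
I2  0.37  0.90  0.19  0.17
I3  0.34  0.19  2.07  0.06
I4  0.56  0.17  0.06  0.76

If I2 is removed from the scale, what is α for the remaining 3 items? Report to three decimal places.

α = 0.429

Remaining items: I1, I3, I4 (k = 3).
ΣVar(i) = 1.96 + 2.07 + 0.76 = 4.79
Var(T) = 4.79 + 2 × 0.96 = 6.71
α (item deleted) = (3/2)·(1 − 4.79/6.71) = 0.429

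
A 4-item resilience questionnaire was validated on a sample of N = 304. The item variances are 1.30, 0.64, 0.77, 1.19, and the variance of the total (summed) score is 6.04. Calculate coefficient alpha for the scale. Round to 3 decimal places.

Σσᵢ² = 1.30 + 0.64 + 0.77 + 1.19 = 3.90
α = (k/(k−1))·(1 − Σσᵢ²/Var(T)) = (4/3)·(1 − 3.90/6.04) = 0.472

coefficient alpha = 0.472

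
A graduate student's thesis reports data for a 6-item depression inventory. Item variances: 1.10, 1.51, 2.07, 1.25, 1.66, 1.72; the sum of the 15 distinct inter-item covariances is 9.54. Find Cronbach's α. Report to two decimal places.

Cronbach's α = 0.81

sum of item variances = 1.10 + 1.51 + 2.07 + 1.25 + 1.66 + 1.72 = 9.31
Sum of distinct covariances = 9.54
σ²_T = sum of item variances + 2·Σcov = 9.31 + 2 × 9.54 = 28.39
α = (6/5)·(1 − 9.31/28.39) = 0.81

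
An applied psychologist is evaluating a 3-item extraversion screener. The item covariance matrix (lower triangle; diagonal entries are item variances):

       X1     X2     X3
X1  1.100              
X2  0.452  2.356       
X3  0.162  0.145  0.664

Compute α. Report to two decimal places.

α = 0.40

sum of item variances = 1.100 + 2.356 + 0.664 = 4.120
Sum of off-diagonal covariances = 0.759
Var(T) = 4.120 + 2 × 0.759 = 5.638
α = (k/(k−1))·(1 − sum of item variances/Var(T)) = (3/2)·(1 − 4.120/5.638) = 0.40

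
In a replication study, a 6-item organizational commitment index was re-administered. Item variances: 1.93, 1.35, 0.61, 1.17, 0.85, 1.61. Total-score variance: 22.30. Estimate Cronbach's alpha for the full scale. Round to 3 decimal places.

sum of item variances = 1.93 + 1.35 + 0.61 + 1.17 + 0.85 + 1.61 = 7.52
α = (k/(k−1))·(1 − sum of item variances/total variance) = (6/5)·(1 − 7.52/22.30) = 0.795

α = 0.795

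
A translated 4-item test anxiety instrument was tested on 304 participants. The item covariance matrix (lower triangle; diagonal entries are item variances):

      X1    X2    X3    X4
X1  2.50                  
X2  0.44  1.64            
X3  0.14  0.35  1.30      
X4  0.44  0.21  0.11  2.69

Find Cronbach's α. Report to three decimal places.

Cronbach's α = 0.392

Σσᵢ² = 2.50 + 1.64 + 1.30 + 2.69 = 8.13
Σ_{i<j} σ_ij = 1.69
σ²_total = 8.13 + 2 × 1.69 = 11.51
α = (k/(k−1))·(1 − Σσᵢ²/σ²_total) = (4/3)·(1 − 8.13/11.51) = 0.392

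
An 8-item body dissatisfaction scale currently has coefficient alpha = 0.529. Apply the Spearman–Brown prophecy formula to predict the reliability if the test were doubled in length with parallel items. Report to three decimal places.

Length factor m = 2
α' = m·α / (1 + (m−1)·α)
   = 2 × 0.529 / (1 + (2 − 1) × 0.529)
   = 1.0580 / 1.5290 = 0.692

predicted reliability = 0.692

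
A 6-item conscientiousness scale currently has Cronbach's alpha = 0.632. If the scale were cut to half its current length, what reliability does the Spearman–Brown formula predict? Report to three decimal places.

Length factor m = 1/2
α' = m·α / (1 − (1−m)·α)
   = 1/2 × 0.632 / (1 − (1 − 1/2) × 0.632)
   = 0.3160 / 0.6840 = 0.462

predicted reliability = 0.462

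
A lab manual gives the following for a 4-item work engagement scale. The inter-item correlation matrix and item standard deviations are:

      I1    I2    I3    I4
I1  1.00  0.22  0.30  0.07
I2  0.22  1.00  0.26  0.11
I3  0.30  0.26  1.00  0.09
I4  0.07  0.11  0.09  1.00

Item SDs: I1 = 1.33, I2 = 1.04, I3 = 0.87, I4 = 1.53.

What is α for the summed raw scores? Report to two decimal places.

Σσ²ᵢ = 1.33² + 1.04² + 0.87² + 1.53² = 5.9483
Covariances σ_ij = r_ij · s_i · s_j:
  σ(I1,I2) = 0.22 × 1.33 × 1.04 = 0.3043
  σ(I1,I3) = 0.30 × 1.33 × 0.87 = 0.3471
  σ(I1,I4) = 0.07 × 1.33 × 1.53 = 0.1424
  σ(I2,I3) = 0.26 × 1.04 × 0.87 = 0.2352
  σ(I2,I4) = 0.11 × 1.04 × 1.53 = 0.1750
  σ(I3,I4) = 0.09 × 0.87 × 1.53 = 0.1198
σ²_T = Σσ²ᵢ + 2·Σσ_ij = 5.9483 + 2 × 1.3238 = 8.5959
α = (4/3)·(1 − 5.9483/8.5959) = 0.41

α = 0.41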